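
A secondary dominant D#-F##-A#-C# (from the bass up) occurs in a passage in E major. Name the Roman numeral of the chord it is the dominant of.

The chord is a dominant seventh chord on D#.
A dominant resolves down a perfect fifth: D# → G#. In E major, G# is scale degree 3, i.e. iii.

iii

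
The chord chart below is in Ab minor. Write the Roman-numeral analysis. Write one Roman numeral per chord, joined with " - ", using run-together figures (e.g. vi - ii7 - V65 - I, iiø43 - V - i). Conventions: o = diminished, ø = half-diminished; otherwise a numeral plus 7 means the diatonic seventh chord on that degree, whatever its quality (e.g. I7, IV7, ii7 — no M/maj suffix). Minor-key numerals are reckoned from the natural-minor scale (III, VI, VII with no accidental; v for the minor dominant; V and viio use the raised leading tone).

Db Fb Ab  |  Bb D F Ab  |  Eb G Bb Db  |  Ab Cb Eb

iv - V7/V - V7 - i

Db-Fb-Ab: root Db is the subdominant; minor triad there is iv.
Bb-D-F-Ab is the secondary dominant of V (dominant seventh chord on Bb): V7/V.
Eb-G-Bb-Db: dominant seventh chord on Eb = scale degree 5 → V7.
Ab-Cb-Eb has root Ab, degree 1 in Ab minor, so i.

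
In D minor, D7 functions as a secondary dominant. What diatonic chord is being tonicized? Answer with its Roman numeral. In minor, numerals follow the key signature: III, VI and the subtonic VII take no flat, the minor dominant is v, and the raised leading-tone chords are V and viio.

The chord is a dominant seventh chord on D.
A dominant resolves down a perfect fifth: D → G. In D minor, G is scale degree 4, i.e. iv.

iv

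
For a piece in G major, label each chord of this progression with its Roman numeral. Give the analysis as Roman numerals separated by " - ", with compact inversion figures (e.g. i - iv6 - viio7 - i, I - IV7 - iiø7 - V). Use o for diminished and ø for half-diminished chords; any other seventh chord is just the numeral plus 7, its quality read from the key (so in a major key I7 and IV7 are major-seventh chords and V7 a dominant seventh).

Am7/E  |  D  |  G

Am7/E: root A is the supertonic; minor seventh chord there is ii43.
D: root D is the dominant; major triad there is V.
G: major triad on G = scale degree 1 → I.

ii43 - V - I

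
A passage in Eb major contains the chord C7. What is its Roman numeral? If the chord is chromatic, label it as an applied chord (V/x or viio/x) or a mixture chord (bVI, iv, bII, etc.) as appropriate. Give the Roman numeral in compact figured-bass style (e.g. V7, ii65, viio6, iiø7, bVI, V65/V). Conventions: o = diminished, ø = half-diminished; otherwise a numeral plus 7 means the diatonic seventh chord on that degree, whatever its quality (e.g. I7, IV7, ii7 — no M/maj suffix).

V7/ii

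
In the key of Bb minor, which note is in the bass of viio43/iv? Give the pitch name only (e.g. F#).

The applied chord viio43/iv is rooted on D: D-F-Ab-Cb.
The figure 43 means second inversion — the fifth is in the bass.

Ab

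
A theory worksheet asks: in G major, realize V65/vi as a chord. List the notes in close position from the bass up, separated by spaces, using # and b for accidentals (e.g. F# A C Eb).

D# F# A B

V65/vi is a secondary dominant — the dominant seventh of vi. vi in G major is E, so the applied chord's root is B, a perfect fifth above.
Building a dominant seventh chord on B gives B-D#-F#-A.
The figured bass 65 indicates first inversion, placing the third (D#) in the bass: D#-F#-A-B.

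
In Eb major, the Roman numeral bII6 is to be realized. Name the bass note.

Ab

bII in Eb major has root Fb; the chord is Fb-Ab-Cb.
The figure 6 means first inversion — the third is in the bass.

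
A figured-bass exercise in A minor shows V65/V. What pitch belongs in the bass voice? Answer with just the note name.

D#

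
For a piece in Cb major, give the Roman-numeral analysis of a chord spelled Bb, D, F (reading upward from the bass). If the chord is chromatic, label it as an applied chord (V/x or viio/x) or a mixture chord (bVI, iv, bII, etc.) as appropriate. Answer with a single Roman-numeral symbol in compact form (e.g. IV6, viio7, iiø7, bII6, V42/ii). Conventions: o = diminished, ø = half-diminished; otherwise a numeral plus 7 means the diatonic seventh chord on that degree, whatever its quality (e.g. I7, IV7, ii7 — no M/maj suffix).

V/iii

The pitches Bb-D-F form a major triad rooted on Bb.
Bb is not a diatonic chord root with this quality in Cb major, but it lies a perfect fifth above Eb (iii), so the chord functions as an applied dominant of iii.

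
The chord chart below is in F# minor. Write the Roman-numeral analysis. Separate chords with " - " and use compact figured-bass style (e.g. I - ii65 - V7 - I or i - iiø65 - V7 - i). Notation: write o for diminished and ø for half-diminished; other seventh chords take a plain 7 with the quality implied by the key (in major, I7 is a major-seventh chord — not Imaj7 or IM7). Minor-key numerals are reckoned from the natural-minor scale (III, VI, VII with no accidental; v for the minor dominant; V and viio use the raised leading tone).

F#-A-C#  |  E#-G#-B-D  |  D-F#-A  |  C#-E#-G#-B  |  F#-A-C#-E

i - viio7 - VI - V7 - i7

F#-A-C#: root F# is the tonic; minor triad there is i.
E#-G#-B-D: root E# is the leading tone; fully diminished seventh chord there is viio7.
D-F#-A: root D is the submediant; major triad there is VI.
C#-E#-G#-B: root C# is the dominant; dominant seventh chord there is V7.
F#-A-C#-E has root F#, degree 1 in F# minor, so i7.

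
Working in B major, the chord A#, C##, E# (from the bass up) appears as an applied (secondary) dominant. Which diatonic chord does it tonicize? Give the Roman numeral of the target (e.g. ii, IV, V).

The chord is a major triad on A#.
A dominant resolves down a perfect fifth: A# → D#. In B major, D# is scale degree 3, i.e. iii.

iii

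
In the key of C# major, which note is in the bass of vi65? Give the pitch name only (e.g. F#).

C#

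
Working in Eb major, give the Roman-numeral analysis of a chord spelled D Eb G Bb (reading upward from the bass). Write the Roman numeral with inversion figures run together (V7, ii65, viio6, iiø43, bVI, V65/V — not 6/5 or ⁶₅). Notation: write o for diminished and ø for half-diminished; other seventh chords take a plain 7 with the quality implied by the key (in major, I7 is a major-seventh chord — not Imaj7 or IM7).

I42

Stacked in thirds the chord is Eb-G-Bb-D: a major seventh chord on Eb.
In Eb major, Eb is the tonic; the diatonic major seventh chord there is I7.
With D in the bass the chord is in third inversion, so the figured bass is 42.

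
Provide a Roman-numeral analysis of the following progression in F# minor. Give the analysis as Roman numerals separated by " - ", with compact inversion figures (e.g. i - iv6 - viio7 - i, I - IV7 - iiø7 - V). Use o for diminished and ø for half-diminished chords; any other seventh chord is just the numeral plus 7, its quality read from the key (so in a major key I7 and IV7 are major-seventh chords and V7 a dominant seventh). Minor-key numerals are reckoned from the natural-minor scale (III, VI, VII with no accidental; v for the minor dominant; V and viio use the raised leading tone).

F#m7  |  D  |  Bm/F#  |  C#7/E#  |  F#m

i7 - VI - iv64 - V65 - i

F#m7: root F# is the tonic; minor seventh chord there is i7.
D: root D is the submediant; major triad there is VI.
Bm/F# has root B, degree 4 in F# minor, so iv64.
C#7/E# has root C#, degree 5 in F# minor, so V65.
F#m: minor triad on F# = scale degree 1 → i.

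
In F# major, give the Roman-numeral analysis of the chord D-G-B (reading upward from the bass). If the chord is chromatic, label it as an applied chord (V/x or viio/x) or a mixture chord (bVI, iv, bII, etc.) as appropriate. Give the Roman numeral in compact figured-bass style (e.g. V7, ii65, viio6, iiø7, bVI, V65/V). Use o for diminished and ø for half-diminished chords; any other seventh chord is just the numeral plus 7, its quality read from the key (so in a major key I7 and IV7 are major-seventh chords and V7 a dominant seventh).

bII64

The pitches G-B-D form a major triad rooted on G.
G is the lowered second degree of F# major (diatonic 2 would be G#). This is the Neapolitan chord — a major triad on the lowered second degree.
With D in the bass the chord is in second inversion, so the figured bass is 64.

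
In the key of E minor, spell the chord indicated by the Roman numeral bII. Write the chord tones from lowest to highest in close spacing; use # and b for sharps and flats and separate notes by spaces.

bII is the Neapolitan chord — a major triad on the lowered second degree. In E minor that root is F.
So the chord is F-A-C.

F A C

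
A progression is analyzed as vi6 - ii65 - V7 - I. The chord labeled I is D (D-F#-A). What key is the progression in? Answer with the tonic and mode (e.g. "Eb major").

D major

The chord D is a major triad rooted on D; its label is I.
If D is scale degree 1 and the mode makes that degree carry a major triad, the tonic is D and the mode is major.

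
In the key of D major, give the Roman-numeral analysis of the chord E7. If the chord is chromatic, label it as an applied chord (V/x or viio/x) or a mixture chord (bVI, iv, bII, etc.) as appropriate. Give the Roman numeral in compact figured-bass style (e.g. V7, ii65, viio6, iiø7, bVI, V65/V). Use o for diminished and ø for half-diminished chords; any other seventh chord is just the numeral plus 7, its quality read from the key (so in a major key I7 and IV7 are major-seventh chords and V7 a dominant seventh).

Stacked in thirds the chord is E-G#-B-D: a dominant seventh chord on E.
E is not a diatonic chord root with this quality in D major, but it lies a perfect fifth above A (V), so the chord functions as an applied dominant of V.

V7/V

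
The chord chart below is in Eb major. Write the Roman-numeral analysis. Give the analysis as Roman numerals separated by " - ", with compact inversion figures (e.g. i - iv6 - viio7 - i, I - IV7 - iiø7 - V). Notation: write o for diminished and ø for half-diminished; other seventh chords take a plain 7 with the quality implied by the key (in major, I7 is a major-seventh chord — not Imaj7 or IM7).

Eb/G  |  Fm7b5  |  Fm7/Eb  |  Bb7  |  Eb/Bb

I6 - iiø7 - ii42 - V7 - I64

Eb/G: major triad on Eb = scale degree 1 → I6.
Fm7b5: half-diminished seventh chord on F — chromatic; iiø7 (borrowed from the parallel minor).
Fm7/Eb: minor seventh chord on F = scale degree 2 → ii42.
Bb7: dominant seventh chord on Bb = scale degree 5 → V7.
Eb/Bb: major triad on Eb = scale degree 1 → I64.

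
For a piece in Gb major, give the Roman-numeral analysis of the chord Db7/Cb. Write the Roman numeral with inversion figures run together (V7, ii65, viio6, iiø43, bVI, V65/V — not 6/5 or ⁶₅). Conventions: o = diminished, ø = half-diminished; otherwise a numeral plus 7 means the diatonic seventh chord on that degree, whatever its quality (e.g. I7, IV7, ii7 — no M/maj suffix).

V42

The pitches Db-F-Ab-Cb form a dominant seventh chord rooted on Db.
In Gb major, Db is the dominant; the diatonic dominant seventh chord there is V7.
With Cb in the bass the chord is in third inversion, so the figured bass is 42.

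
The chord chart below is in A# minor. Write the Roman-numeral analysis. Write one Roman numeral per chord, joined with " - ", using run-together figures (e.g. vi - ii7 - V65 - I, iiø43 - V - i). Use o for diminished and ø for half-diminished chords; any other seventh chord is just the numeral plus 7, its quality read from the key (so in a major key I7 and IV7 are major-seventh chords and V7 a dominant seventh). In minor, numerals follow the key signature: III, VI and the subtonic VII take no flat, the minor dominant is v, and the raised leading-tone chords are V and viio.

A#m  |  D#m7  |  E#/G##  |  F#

i - iv7 - V6 - VI

A#m has root A#, degree 1 in A# minor, so i.
D#m7 has root D#, degree 4 in A# minor, so iv7.
E#/G## has root E#, degree 5 in A# minor, so V6.
F# has root F#, degree 6 in A# minor, so VI.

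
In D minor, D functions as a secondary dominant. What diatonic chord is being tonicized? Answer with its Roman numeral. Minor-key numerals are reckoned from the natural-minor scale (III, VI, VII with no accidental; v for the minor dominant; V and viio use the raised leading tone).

The chord is a major triad on D.
A dominant resolves down a perfect fifth: D → G. In D minor, G is scale degree 4, i.e. iv.

iv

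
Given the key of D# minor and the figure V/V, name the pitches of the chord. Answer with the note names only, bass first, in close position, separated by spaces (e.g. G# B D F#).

E# G## B#

V/V is a secondary dominant — the dominant triad of V. V in D# minor is A#, so the applied chord's root is E#, a perfect fifth above.
Building a major triad on E# gives E#-G##-B#.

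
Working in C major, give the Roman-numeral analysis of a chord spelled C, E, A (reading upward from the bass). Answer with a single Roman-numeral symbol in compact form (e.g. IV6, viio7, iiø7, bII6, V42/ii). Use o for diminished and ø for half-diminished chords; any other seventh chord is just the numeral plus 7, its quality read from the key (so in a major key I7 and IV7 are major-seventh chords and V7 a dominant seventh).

Stacked in thirds the chord is A-C-E: a minor triad on A.
A is scale degree 6 in C major, and a minor triad on that degree is written vi.
With C in the bass the chord is in first inversion, so the figured bass is 6.

vi6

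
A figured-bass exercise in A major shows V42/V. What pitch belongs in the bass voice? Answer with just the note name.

The applied chord V42/V is rooted on B: B-D#-F#-A.
The figure 42 means third inversion — the seventh is in the bass.

A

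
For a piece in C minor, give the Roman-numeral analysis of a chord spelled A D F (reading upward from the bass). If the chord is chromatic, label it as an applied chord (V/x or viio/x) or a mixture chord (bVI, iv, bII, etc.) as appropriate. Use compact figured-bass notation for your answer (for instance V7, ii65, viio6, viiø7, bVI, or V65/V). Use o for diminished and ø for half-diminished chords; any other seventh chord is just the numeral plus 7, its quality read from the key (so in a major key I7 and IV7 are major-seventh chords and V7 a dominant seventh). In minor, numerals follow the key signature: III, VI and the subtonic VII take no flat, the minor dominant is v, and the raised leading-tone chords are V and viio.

The pitches D-F-A form a minor triad rooted on D.
D is the second degree of C minor. This is the minor supertonic, borrowed from the parallel major (the Dorian ii).
With A in the bass the chord is in second inversion, so the figured bass is 64.

ii64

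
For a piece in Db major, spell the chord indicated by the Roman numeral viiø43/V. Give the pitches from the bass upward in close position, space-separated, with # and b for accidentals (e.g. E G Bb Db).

Db F G Bb

The slash marks an applied leading-tone chord: viio of V. In Db major, V is Ab, so the leading tone to it is G, a half step below.
Building a half-diminished seventh chord on G gives G-Bb-Db-F.
The figured bass 43 indicates second inversion, placing the fifth (Db) in the bass: Db-F-G-Bb.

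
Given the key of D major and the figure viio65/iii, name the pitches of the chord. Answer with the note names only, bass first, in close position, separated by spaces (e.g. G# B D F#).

The slash marks an applied leading-tone chord: viio of iii. In D major, iii is F#, so the leading tone to it is E#, a half step below.
Building a fully diminished seventh chord on E# gives E#-G#-B-D.
The figured bass 65 indicates first inversion, placing the third (G#) in the bass: G#-B-D-E#.

G# B D E#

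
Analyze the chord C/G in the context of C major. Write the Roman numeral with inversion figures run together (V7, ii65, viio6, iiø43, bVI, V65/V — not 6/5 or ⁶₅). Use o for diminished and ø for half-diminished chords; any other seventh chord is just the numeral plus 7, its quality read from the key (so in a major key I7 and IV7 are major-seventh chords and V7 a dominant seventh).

The pitches C-E-G form a major triad rooted on C.
In C major, C is the tonic; the diatonic major triad there is I.
With G in the bass the chord is in second inversion, so the figured bass is 64.

I64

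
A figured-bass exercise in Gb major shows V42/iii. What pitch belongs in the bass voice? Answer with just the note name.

The applied chord V42/iii is rooted on F: F-A-C-Eb.
The figure 42 means third inversion — the seventh is in the bass.

Eb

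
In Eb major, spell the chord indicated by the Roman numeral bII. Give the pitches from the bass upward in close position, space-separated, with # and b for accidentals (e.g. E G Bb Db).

Scale degree 2 in Eb major is F; lowering it a half step gives Fb. bII is the Neapolitan chord — a major triad on the lowered second degree.
So the chord is Fb-Ab-Cb.

Fb Ab Cb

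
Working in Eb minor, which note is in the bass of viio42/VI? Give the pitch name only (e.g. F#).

The applied chord viio42/VI is rooted on Bb: Bb-Db-Fb-Abb.
The figure 42 means third inversion — the seventh is in the bass.

Abb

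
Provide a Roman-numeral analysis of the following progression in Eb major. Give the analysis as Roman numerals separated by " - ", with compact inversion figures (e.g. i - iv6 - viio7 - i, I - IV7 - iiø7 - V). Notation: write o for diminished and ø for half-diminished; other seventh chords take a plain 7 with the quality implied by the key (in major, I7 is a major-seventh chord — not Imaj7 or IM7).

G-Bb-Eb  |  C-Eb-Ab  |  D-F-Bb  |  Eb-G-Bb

I6 - IV6 - V6 - I

G-Bb-Eb: major triad on Eb = scale degree 1 → I6.
C-Eb-Ab: root Ab is the subdominant; major triad there is IV6.
D-F-Bb: major triad on Bb = scale degree 5 → V6.
Eb-G-Bb has root Eb, degree 1 in Eb major, so I.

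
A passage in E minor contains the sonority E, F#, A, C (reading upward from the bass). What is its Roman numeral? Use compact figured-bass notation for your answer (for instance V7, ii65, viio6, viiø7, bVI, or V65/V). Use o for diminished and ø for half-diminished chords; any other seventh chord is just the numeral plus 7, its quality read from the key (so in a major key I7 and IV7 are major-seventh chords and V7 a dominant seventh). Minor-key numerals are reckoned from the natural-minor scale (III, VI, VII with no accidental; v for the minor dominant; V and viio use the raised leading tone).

Stacked in thirds the chord is F#-A-C-E: a half-diminished seventh chord on F#.
In E minor, F# is the supertonic; the diatonic half-diminished seventh chord there is iiø7.
With E in the bass the chord is in third inversion, so the figured bass is 42.

iiø42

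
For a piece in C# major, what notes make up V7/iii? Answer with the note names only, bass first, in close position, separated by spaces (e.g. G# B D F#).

B# D## F## A#

V7/iii is a secondary dominant — the dominant seventh of iii. iii in C# major is E#, so the applied chord's root is B#, a perfect fifth above.
Building a dominant seventh chord on B# gives B#-D##-F##-A#.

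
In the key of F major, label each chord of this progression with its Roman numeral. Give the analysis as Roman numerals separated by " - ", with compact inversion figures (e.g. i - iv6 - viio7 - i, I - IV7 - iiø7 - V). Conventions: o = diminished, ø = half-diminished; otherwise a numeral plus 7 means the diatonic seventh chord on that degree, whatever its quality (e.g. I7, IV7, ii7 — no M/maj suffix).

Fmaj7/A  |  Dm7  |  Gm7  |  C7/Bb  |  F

Fmaj7/A: root F is the tonic; major seventh chord there is I65.
Dm7: minor seventh chord on D = scale degree 6 → vi7.
Gm7: minor seventh chord on G = scale degree 2 → ii7.
C7/Bb: root C is the dominant; dominant seventh chord there is V42.
F has root F, degree 1 in F major, so I.

I65 - vi7 - ii7 - V42 - I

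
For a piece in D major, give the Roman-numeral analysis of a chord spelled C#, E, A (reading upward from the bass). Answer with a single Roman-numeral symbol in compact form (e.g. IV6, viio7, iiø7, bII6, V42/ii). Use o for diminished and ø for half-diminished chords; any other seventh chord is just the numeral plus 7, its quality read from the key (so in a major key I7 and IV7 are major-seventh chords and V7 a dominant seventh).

V6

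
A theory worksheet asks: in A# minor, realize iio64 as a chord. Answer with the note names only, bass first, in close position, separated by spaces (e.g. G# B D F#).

F# B# D#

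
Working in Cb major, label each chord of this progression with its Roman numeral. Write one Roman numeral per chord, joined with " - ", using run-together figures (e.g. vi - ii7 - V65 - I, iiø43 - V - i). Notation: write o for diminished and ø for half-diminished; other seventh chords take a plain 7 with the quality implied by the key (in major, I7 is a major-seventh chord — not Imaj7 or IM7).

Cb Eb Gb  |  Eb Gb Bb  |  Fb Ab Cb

Cb-Eb-Gb has root Cb, degree 1 in Cb major, so I.
Eb-Gb-Bb: minor triad on Eb = scale degree 3 → iii.
Fb-Ab-Cb: root Fb is the subdominant; major triad there is IV.

I - iii - IV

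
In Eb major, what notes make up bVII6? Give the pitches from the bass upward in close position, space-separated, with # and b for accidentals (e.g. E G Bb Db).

Scale degree 7 in Eb major is D; lowering it a half step gives Db. bVII6 is a major triad on the lowered seventh degree (the subtonic), borrowed from the parallel minor.
So the chord is Db-F-Ab.
The figured bass 6 indicates first inversion, placing the third (F) in the bass: F-Ab-Db.

F Ab Db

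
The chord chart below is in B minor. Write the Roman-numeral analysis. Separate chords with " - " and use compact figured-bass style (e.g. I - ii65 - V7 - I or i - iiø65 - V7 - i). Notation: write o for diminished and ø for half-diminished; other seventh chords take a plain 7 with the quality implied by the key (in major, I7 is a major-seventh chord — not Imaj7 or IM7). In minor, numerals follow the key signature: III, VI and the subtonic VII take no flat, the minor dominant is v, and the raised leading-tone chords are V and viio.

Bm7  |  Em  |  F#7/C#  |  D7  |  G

Bm7: minor seventh chord on B = scale degree 1 → i7.
Em has root E, degree 4 in B minor, so iv.
F#7/C#: dominant seventh chord on F# = scale degree 5 → V43.
D7 is the secondary dominant of VI (dominant seventh chord on D): V7/VI.
G has root G, degree 6 in B minor, so VI.

i7 - iv - V43 - V7/VI - VI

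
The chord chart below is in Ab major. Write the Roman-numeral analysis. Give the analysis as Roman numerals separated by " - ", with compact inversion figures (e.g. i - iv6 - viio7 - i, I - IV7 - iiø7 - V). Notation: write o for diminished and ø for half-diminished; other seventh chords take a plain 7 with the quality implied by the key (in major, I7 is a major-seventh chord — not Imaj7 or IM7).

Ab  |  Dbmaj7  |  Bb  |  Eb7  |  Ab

Ab has root Ab, degree 1 in Ab major, so I.
Dbmaj7: root Db is the subdominant; major seventh chord there is IV7.
Bb: chromatic; Bb is V of V, so V/V.
Eb7: root Eb is the dominant; dominant seventh chord there is V7.
Ab: root Ab is the tonic; major triad there is I.

I - IV7 - V/V - V7 - I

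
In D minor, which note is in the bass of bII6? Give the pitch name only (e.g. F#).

bII in D minor has root Eb; the chord is Eb-G-Bb.
The figure 6 means first inversion — the third is in the bass.

G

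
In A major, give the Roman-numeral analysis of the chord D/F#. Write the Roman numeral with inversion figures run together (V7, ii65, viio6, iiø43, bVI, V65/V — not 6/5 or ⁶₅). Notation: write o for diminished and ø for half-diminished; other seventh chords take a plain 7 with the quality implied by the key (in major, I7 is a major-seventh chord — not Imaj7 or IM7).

IV6

Stacked in thirds the chord is D-F#-A: a major triad on D.
In A major, D is the subdominant; the diatonic major triad there is IV.
With F# in the bass the chord is in first inversion, so the figured bass is 6.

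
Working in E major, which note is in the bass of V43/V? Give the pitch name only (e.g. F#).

The applied chord V43/V is rooted on F#: F#-A#-C#-E.
The figure 43 means second inversion — the fifth is in the bass.

C#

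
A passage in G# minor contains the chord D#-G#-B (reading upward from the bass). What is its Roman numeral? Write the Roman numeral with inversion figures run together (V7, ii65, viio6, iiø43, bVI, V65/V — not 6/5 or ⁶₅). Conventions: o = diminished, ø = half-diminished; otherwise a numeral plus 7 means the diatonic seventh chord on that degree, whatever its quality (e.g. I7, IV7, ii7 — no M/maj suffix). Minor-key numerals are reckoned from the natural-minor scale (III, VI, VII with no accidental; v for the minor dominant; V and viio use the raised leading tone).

The pitches G#-B-D# form a minor triad rooted on G#.
In G# minor, G# is the tonic; the diatonic minor triad there is i.
With D# in the bass the chord is in second inversion, so the figured bass is 64.

i64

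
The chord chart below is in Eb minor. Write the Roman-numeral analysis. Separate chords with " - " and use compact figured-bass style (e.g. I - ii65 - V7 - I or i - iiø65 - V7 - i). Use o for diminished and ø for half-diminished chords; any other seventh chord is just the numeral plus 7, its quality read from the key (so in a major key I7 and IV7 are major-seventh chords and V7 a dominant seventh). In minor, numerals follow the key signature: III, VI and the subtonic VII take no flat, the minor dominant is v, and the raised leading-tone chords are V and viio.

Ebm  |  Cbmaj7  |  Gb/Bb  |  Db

Ebm: root Eb is the tonic; minor triad there is i.
Cbmaj7: root Cb is the submediant; major seventh chord there is VI7.
Gb/Bb has root Gb, degree 3 in Eb minor, so III6.
Db has root Db, degree 7 in Eb minor, so VII.

i - VI7 - III6 - VII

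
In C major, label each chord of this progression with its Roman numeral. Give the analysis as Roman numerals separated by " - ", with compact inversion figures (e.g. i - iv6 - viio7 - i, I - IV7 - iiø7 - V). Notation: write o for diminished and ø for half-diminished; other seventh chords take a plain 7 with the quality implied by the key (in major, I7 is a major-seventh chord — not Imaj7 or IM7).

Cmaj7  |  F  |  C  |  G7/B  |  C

I7 - IV - I - V65 - I

Cmaj7 has root C, degree 1 in C major, so I7.
F: major triad on F = scale degree 4 → IV.
C has root C, degree 1 in C major, so I.
G7/B has root G, degree 5 in C major, so V65.
C has root C, degree 1 in C major, so I.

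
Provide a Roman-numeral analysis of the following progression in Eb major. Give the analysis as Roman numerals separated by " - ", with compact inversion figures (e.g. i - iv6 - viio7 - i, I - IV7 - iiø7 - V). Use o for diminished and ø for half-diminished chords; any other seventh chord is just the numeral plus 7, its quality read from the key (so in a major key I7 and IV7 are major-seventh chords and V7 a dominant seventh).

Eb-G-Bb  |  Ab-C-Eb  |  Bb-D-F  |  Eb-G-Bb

I - IV - V - I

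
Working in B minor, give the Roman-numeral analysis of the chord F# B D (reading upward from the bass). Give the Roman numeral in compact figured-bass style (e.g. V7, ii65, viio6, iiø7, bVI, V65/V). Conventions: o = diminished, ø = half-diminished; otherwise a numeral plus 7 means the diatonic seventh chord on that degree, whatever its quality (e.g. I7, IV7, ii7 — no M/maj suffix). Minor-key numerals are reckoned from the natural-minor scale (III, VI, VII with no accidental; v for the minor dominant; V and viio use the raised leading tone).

Stacked in thirds the chord is B-D-F#: a minor triad on B.
In B minor, B is the tonic; the diatonic minor triad there is i.
With F# in the bass the chord is in second inversion, so the figured bass is 64.

i64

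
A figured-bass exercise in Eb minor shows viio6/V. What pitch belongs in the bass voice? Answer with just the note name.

C

The applied chord viio6/V is rooted on A: A-C-Eb.
The figure 6 means first inversion — the third is in the bass.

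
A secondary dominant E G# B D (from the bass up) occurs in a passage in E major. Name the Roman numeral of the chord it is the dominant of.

The chord is a dominant seventh chord on E.
A dominant resolves down a perfect fifth: E → A. In E major, A is scale degree 4, i.e. IV.

IV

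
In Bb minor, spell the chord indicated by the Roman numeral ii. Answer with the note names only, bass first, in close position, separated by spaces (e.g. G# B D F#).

C Eb G

Scale degree 2 in Bb minor is C; here the chord built on it is altered to a minor triad. ii is the minor supertonic, borrowed from the parallel major (the Dorian ii).
So the chord is C-Eb-G.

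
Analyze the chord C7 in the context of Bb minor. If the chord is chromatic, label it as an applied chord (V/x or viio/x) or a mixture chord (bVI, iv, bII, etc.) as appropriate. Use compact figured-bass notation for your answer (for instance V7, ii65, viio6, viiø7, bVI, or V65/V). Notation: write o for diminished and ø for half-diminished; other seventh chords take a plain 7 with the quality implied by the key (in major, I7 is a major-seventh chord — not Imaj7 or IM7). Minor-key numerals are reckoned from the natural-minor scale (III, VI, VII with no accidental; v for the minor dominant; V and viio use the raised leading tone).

Stacked in thirds the chord is C-E-G-Bb: a dominant seventh chord on C.
C is not a diatonic chord root with this quality in Bb minor, but it lies a perfect fifth above F (V), so the chord functions as an applied dominant of V.

V7/V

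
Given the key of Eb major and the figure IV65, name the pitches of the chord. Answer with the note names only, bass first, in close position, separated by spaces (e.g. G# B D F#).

C Eb G Ab

The numeral's case and figure indicate a major seventh chord. In Eb major its root, the fourth degree, is Ab.
Stacking thirds from Ab gives Ab-C-Eb-G.
The figured bass 65 indicates first inversion, placing the third (C) in the bass: C-Eb-G-Ab.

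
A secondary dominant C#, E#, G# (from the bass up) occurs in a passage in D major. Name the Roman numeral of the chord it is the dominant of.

The chord is a major triad on C#.
A dominant resolves down a perfect fifth: C# → F#. In D major, F# is scale degree 3, i.e. iii.

iii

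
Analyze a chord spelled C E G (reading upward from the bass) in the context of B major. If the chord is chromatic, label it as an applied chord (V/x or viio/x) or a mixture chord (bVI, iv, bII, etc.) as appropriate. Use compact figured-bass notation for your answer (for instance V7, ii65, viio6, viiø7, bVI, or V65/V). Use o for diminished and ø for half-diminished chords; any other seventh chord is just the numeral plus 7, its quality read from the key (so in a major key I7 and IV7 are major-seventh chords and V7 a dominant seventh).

The pitches C-E-G form a major triad rooted on C.
C is the lowered second degree of B major (diatonic 2 would be C#). This is the Neapolitan chord — a major triad on the lowered second degree.

bII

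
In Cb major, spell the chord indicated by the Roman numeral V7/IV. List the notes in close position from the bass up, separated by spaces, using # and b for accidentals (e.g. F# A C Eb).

Cb Eb Gb Bbb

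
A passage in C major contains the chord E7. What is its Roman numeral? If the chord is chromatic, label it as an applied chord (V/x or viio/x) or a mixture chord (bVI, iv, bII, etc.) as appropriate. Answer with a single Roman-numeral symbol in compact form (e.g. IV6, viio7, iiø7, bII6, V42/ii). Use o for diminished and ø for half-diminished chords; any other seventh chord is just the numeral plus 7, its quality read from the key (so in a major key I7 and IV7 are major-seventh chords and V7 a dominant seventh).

V7/vi

The pitches E-G#-B-D form a dominant seventh chord rooted on E.
E is not a diatonic chord root with this quality in C major, but it lies a perfect fifth above A (vi), so the chord functions as an applied dominant of vi.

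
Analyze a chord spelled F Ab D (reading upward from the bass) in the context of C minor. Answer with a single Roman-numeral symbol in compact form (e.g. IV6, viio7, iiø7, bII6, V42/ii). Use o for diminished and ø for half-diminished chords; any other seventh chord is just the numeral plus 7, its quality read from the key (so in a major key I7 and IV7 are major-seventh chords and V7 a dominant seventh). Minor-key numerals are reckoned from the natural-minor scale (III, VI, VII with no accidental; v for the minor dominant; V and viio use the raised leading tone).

The pitches D-F-Ab form a diminished triad rooted on D.
In C minor, D is the supertonic; the diatonic diminished triad there is iio.
With F in the bass the chord is in first inversion, so the figured bass is 6.

iio6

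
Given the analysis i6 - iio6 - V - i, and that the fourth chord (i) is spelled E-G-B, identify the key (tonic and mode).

E minor

The chord Em is a minor triad rooted on E; its label is i.
If E is scale degree 1 and the mode makes that degree carry a minor triad, the tonic is E and the mode is minor.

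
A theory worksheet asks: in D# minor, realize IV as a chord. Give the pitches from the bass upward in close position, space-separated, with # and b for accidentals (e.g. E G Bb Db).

IV is the major subdominant, borrowed from the parallel major. In D# minor that root is G#.
So the chord is G#-B#-D#, a major triad.

G# B# D#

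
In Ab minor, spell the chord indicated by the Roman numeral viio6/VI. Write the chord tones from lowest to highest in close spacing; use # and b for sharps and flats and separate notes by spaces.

Gb Bbb Eb

The slash marks an applied leading-tone chord: viio of VI. In Ab minor, VI is Fb, so the leading tone to it is Eb, a half step below.
Building a diminished triad on Eb gives Eb-Gb-Bbb.
With the 6 figure the chord is in first inversion; from the bass Gb upward in close position it reads Gb-Bbb-Eb.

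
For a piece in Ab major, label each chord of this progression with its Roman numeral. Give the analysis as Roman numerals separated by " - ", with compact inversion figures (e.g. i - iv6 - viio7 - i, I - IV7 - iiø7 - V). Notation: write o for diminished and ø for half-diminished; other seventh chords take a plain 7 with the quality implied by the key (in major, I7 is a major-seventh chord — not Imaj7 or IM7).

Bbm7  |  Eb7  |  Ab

Bbm7 has root Bb, degree 2 in Ab major, so ii7.
Eb7: dominant seventh chord on Eb = scale degree 5 → V7.
Ab: root Ab is the tonic; major triad there is I.

ii7 - V7 - I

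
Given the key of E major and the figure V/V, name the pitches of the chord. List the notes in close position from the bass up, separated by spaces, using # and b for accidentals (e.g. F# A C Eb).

F# A# C#

V/V is a secondary dominant — the dominant triad of V. V in E major is B, so the applied chord's root is F#, a perfect fifth above.
Building a major triad on F# gives F#-A#-C#.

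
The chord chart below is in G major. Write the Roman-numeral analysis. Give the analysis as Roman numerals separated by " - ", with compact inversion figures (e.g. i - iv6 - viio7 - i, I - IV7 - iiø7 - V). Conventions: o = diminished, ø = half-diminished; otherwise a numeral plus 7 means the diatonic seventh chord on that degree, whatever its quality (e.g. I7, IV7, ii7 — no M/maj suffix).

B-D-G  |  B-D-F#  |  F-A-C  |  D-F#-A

I6 - iii - bVII - V

B-D-G has root G, degree 1 in G major, so I6.
B-D-F# has root B, degree 3 in G major, so iii.
F-A-C: F with this quality isn't in the key; it's bVII, borrowed from the parallel minor.
D-F#-A: major triad on D = scale degree 5 → V.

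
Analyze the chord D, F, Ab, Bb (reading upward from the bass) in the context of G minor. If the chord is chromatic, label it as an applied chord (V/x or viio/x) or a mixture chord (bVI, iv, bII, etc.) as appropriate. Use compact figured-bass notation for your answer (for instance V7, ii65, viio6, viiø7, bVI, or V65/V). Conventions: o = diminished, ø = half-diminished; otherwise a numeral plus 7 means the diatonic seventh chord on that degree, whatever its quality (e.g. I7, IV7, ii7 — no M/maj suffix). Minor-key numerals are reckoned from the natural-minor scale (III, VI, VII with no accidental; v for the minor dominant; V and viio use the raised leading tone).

V65/VI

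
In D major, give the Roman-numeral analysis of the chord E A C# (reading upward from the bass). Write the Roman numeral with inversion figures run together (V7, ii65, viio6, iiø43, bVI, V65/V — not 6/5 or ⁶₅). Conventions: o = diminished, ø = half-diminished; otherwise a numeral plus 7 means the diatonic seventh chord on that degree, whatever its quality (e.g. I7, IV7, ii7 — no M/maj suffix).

The pitches A-C#-E form a major triad rooted on A.
A is scale degree 5 in D major, and a major triad on that degree is written V.
With E in the bass the chord is in second inversion, so the figured bass is 64.

V64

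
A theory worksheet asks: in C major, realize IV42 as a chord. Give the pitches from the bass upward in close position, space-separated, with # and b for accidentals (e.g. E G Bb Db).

E F A C

In C major, scale degree 4 is F, and the diatonic chord built there is a major seventh chord.
That chord is spelled F-A-C-E.
The figured bass 42 indicates third inversion, placing the seventh (E) in the bass: E-F-A-C.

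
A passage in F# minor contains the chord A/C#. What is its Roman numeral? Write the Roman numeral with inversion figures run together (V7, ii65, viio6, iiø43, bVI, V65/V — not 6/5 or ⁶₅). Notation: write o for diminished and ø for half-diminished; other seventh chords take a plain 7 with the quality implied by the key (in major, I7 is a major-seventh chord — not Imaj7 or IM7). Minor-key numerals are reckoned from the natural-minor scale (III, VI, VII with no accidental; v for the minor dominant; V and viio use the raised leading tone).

The pitches A-C#-E form a major triad rooted on A.
In F# minor, A is the mediant; the diatonic major triad there is III.
With C# in the bass the chord is in first inversion, so the figured bass is 6.

III6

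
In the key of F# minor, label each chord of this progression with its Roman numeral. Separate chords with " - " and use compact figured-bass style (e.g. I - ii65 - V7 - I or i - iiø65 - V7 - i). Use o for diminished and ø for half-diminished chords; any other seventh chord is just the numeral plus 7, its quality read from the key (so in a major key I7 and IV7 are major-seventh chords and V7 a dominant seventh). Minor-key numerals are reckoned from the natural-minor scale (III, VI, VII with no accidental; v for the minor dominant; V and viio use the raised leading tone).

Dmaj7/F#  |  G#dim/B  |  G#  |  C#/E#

VI65 - iio6 - V/V - V6

Dmaj7/F# has root D, degree 6 in F# minor, so VI65.
G#dim/B: diminished triad on G# = scale degree 2 → iio6.
G#: a major triad on G#, the applied dominant of V → V/V.
C#/E# has root C#, degree 5 in F# minor, so V6.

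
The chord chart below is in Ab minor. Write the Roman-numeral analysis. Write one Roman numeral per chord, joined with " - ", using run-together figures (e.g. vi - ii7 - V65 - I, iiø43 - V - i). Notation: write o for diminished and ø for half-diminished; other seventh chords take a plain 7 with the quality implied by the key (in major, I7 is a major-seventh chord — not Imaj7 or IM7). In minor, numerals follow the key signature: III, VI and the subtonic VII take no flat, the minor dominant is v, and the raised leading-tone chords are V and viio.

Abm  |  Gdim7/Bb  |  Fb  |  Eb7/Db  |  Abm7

i - viio65 - VI - V42 - i7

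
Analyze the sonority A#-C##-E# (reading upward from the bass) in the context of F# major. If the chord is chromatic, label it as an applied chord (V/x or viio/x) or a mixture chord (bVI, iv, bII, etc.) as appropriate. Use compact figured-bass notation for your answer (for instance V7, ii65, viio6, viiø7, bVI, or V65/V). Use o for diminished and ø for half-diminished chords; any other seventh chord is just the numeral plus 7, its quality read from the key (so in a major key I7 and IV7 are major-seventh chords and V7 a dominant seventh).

The pitches A#-C##-E# form a major triad rooted on A#.
A# is not a diatonic chord root with this quality in F# major, but it lies a perfect fifth above D# (vi), so the chord functions as an applied dominant of vi.

V/vi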